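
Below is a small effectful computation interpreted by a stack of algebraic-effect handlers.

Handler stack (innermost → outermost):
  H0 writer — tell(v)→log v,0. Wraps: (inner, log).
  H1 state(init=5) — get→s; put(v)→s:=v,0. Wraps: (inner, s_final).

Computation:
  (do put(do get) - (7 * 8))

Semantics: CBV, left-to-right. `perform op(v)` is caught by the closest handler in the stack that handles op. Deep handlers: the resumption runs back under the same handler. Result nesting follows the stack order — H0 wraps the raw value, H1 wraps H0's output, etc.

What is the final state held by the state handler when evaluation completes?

Evaluation trace:
get @ H1 ⇒ 5
put(5) @ H1 ⇒ s:=5
H0 returns (-56, ())
H1 returns ((-56, ()), 5)
= ((-56, ()), 5)

Answer: 5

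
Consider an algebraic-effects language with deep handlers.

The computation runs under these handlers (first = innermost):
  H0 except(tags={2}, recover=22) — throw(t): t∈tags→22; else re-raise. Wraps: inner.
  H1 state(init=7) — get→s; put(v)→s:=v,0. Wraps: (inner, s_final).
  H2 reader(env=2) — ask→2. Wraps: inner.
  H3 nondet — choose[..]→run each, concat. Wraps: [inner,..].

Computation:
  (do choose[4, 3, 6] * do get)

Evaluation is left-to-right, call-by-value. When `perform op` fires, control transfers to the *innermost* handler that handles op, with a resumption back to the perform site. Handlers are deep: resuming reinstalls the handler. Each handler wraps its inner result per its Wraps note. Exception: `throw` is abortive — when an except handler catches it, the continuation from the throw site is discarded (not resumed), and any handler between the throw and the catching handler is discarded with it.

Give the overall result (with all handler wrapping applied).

Answer: [(28, 7), (21, 7), (42, 7)]

Working:
choose[4, 3, 6] @ H3
  branch[0] choose=4:
    get @ H1 ⇒ 7
    H0 returns 28
    H1 returns (28, 7)
    H2 returns (28, 7)
    H3 returns [(28, 7)]
  branch[1] choose=3:
    get @ H1 ⇒ 7
    H0 returns 21
    H1 returns (21, 7)
    H2 returns (21, 7)
    H3 returns [(21, 7)]
  branch[2] choose=6:
    get @ H1 ⇒ 7
    H0 returns 42
    H1 returns (42, 7)
    H2 returns (42, 7)
    H3 returns [(42, 7)]
= [(28, 7), (21, 7), (42, 7)]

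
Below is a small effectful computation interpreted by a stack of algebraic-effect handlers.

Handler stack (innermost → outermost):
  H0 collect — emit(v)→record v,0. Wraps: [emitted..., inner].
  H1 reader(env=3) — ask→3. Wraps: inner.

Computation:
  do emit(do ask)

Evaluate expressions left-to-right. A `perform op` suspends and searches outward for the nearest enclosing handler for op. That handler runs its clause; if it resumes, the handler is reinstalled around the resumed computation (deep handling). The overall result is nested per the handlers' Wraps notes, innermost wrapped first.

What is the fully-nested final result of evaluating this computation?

Evaluation trace:
ask @ H1 ⇒ 3
emit(3) @ H0 ⇒ out+=3
H0 returns [3, 0]
H1 returns [3, 0]
= [3, 0]

Answer: [3, 0]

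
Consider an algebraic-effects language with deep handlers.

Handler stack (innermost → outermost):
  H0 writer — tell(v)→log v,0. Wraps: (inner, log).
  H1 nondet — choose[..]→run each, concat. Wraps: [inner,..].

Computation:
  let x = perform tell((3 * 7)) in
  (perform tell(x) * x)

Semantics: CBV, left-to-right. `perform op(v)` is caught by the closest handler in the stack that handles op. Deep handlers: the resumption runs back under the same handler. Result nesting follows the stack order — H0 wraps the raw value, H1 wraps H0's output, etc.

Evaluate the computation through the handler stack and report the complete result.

Answer: [(0, (21, 0))]

Working:
tell(21) @ H0 ⇒ log+=21
tell(0) @ H0 ⇒ log+=0
H0 returns (0, (21, 0))
H1 returns [(0, (21, 0))]
= [(0, (21, 0))]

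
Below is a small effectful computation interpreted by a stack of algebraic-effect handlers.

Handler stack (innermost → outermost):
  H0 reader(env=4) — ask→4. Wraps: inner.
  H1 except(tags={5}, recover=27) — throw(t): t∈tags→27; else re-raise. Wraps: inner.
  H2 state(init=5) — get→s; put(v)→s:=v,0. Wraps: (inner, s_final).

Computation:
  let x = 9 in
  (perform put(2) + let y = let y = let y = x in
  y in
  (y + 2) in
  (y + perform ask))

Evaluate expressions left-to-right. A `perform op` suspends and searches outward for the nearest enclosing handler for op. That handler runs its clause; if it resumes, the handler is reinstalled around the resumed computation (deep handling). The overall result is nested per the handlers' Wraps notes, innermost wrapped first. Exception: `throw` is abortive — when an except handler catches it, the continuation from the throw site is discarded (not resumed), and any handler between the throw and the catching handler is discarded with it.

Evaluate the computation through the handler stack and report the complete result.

Step-by-step:
put(2) @ H2 ⇒ s:=2
ask @ H0 ⇒ 4
H0 returns 15
H1 returns 15
H2 returns (15, 2)
= (15, 2)

Answer: (15, 2)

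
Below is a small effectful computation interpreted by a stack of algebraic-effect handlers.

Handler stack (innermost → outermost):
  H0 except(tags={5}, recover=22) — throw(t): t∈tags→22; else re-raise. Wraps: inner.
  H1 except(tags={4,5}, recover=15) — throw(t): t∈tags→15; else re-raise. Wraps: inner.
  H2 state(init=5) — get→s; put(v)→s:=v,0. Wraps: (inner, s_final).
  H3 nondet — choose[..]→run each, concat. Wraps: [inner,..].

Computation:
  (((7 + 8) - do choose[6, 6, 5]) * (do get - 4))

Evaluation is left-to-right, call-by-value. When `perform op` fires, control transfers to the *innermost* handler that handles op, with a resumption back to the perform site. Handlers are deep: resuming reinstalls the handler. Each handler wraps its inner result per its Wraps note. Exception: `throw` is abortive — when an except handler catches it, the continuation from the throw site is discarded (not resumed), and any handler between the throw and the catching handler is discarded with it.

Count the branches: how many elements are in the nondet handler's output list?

Answer: 3

Step-by-step:
choose[6, 6, 5] @ H3
  branch[0] choose=6:
    get @ H2 ⇒ 5
    H0 returns 9
    H1 returns 9
    H2 returns (9, 5)
    H3 returns [(9, 5)]
  branch[1] choose=6:
    get @ H2 ⇒ 5
    H0 returns 9
    H1 returns 9
    H2 returns (9, 5)
    H3 returns [(9, 5)]
  branch[2] choose=5:
    get @ H2 ⇒ 5
    H0 returns 10
    H1 returns 10
    H2 returns (10, 5)
    H3 returns [(10, 5)]
= [(9, 5), (9, 5), (10, 5)]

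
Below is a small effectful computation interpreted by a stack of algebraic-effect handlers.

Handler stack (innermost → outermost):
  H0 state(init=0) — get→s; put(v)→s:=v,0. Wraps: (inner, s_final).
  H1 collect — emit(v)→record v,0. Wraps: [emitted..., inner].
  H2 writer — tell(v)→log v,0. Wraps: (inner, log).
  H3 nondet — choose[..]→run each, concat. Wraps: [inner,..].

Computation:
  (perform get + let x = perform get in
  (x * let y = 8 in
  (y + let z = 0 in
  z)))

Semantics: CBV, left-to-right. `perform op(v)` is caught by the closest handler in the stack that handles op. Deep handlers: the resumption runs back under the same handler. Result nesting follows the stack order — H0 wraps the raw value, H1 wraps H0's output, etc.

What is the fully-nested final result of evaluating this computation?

Answer: [([(0, 0)], ())]

Working:
get @ H0 ⇒ 0
get @ H0 ⇒ 0
H0 returns (0, 0)
H1 returns [(0, 0)]
H2 returns ([(0, 0)], ())
H3 returns [([(0, 0)], ())]
= [([(0, 0)], ())]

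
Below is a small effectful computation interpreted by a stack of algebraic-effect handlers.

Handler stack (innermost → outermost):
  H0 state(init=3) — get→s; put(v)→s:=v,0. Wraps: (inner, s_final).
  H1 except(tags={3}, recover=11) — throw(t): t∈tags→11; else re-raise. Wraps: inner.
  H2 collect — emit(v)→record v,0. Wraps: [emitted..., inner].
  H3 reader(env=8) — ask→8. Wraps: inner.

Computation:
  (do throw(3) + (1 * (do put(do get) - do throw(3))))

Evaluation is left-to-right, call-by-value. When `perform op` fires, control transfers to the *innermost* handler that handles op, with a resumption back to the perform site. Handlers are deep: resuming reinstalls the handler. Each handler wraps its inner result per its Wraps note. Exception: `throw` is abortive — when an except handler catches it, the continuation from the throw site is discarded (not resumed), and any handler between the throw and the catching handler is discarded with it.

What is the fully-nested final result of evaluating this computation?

Evaluation trace:
throw(3) @ H1 caught ⇒ 11
H2 returns [11]
H3 returns [11]
= [11]

Answer: [11]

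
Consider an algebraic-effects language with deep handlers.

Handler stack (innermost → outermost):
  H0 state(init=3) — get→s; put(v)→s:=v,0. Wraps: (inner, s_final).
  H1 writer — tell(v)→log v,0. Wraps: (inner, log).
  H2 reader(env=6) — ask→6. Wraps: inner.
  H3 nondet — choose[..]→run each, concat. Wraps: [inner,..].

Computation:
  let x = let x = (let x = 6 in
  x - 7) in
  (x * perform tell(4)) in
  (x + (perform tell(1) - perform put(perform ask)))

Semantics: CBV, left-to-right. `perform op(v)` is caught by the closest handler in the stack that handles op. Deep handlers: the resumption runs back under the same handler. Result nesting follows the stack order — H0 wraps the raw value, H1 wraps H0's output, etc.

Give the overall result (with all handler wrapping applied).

Answer: [((0, 6), (4, 1))]

Step-by-step:
tell(4) @ H1 ⇒ log+=4
tell(1) @ H1 ⇒ log+=1
ask @ H2 ⇒ 6
put(6) @ H0 ⇒ s:=6
H0 returns (0, 6)
H1 returns ((0, 6), (4, 1))
H2 returns ((0, 6), (4, 1))
H3 returns [((0, 6), (4, 1))]
= [((0, 6), (4, 1))]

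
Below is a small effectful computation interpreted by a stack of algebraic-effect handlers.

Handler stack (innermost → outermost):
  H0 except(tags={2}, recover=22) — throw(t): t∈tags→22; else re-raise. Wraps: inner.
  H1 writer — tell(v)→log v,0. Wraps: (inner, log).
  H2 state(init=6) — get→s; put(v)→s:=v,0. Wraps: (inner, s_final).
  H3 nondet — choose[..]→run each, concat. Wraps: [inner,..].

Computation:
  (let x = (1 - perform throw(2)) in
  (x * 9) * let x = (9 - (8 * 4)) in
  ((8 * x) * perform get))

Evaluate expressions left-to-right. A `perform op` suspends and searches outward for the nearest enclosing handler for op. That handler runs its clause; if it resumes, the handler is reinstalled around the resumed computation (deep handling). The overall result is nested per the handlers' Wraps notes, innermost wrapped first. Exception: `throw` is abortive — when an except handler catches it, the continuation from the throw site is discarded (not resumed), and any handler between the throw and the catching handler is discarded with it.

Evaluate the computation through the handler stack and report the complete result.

Answer: [((22, ()), 6)]

Evaluation trace:
throw(2) @ H0 caught ⇒ 22
H1 returns (22, ())
H2 returns ((22, ()), 6)
H3 returns [((22, ()), 6)]
= [((22, ()), 6)]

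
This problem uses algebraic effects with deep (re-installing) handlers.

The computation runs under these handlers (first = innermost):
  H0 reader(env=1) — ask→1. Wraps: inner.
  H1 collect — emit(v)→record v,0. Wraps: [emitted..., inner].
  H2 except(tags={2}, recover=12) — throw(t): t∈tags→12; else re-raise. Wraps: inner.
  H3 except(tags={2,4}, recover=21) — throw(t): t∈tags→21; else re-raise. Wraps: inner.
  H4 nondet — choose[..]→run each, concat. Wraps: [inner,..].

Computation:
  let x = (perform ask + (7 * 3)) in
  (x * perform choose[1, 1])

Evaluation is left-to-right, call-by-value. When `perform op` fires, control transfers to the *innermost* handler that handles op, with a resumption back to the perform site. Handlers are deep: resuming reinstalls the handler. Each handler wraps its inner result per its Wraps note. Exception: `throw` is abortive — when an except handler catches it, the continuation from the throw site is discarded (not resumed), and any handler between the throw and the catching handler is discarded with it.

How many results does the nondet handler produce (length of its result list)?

Evaluation trace:
ask @ H0 ⇒ 1
choose[1, 1] @ H4
  branch[0] choose=1:
    H0 returns 22
    H1 returns [22]
    H2 returns [22]
    H3 returns [22]
    H4 returns [[22]]
  branch[1] choose=1:
    H0 returns 22
    H1 returns [22]
    H2 returns [22]
    H3 returns [22]
    H4 returns [[22]]
= [[22], [22]]

Answer: 2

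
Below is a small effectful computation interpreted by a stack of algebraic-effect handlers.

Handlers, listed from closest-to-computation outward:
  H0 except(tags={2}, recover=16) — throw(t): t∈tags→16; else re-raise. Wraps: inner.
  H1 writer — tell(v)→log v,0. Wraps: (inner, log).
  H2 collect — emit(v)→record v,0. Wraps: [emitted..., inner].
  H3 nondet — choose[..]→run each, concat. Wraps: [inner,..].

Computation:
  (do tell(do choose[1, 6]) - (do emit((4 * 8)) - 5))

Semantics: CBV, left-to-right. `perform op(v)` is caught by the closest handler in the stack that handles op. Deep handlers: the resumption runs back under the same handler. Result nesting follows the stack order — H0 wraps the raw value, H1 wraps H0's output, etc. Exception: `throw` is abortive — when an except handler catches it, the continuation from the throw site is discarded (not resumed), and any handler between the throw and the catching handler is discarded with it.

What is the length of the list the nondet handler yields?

Evaluation trace:
choose[1, 6] @ H3
  branch[0] choose=1:
    tell(1) @ H1 ⇒ log+=1
    emit(32) @ H2 ⇒ out+=32
    H0 returns 5
    H1 returns (5, (1))
    H2 returns [32, (5, (1))]
    H3 returns [[32, (5, (1))]]
  branch[1] choose=6:
    tell(6) @ H1 ⇒ log+=6
    emit(32) @ H2 ⇒ out+=32
    H0 returns 5
    H1 returns (5, (6))
    H2 returns [32, (5, (6))]
    H3 returns [[32, (5, (6))]]
= [[32, (5, (1))], [32, (5, (6))]]

Answer: 2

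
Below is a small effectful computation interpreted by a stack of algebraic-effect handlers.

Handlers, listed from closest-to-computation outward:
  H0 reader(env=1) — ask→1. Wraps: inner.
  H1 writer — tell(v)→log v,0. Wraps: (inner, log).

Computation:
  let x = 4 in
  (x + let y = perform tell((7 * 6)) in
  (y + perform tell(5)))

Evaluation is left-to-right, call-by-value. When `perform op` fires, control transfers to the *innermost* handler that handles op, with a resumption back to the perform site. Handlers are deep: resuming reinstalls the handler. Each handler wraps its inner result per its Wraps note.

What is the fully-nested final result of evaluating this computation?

Step-by-step:
tell(42) @ H1 ⇒ log+=42
tell(5) @ H1 ⇒ log+=5
H0 returns 4
H1 returns (4, (42, 5))
= (4, (42, 5))

Answer: (4, (42, 5))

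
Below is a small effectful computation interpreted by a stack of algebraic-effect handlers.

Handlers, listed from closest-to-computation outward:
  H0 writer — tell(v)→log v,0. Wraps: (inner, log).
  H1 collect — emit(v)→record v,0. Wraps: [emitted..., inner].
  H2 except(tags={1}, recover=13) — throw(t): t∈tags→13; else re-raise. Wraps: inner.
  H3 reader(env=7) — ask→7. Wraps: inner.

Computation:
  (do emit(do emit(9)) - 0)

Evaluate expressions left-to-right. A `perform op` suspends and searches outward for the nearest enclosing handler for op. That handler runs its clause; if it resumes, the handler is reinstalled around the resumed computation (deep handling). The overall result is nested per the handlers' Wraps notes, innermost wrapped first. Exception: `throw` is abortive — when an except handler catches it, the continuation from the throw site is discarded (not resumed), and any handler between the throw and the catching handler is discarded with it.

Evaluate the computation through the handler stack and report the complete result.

Step-by-step:
emit(9) @ H1 ⇒ out+=9
emit(0) @ H1 ⇒ out+=0
H0 returns (0, ())
H1 returns [9, 0, (0, ())]
H2 returns [9, 0, (0, ())]
H3 returns [9, 0, (0, ())]
= [9, 0, (0, ())]

Answer: [9, 0, (0, ())]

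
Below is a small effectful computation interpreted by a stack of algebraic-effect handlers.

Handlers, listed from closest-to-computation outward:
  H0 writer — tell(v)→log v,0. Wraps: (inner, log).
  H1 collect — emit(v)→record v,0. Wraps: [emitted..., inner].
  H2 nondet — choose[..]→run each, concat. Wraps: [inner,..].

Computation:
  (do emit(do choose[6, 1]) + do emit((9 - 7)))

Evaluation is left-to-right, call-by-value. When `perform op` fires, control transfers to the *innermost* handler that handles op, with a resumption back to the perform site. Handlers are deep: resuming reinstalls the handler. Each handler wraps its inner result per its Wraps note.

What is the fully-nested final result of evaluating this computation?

Answer: [[6, 2, (0, ())], [1, 2, (0, ())]]

Evaluation trace:
choose[6, 1] @ H2
  branch[0] choose=6:
    emit(6) @ H1 ⇒ out+=6
    emit(2) @ H1 ⇒ out+=2
    H0 returns (0, ())
    H1 returns [6, 2, (0, ())]
    H2 returns [[6, 2, (0, ())]]
  branch[1] choose=1:
    emit(1) @ H1 ⇒ out+=1
    emit(2) @ H1 ⇒ out+=2
    H0 returns (0, ())
    H1 returns [1, 2, (0, ())]
    H2 returns [[1, 2, (0, ())]]
= [[6, 2, (0, ())], [1, 2, (0, ())]]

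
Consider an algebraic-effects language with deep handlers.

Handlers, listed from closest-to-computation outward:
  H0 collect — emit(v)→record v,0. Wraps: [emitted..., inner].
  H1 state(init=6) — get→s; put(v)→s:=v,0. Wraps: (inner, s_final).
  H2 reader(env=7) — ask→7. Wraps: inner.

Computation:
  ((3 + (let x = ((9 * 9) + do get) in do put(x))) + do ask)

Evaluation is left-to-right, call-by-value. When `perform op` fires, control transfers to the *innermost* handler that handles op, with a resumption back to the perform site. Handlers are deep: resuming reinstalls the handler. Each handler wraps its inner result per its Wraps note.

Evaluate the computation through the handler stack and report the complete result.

Step-by-step:
get @ H1 ⇒ 6
put(87) @ H1 ⇒ s:=87
ask @ H2 ⇒ 7
H0 returns [10]
H1 returns ([10], 87)
H2 returns ([10], 87)
= ([10], 87)

Answer: ([10], 87)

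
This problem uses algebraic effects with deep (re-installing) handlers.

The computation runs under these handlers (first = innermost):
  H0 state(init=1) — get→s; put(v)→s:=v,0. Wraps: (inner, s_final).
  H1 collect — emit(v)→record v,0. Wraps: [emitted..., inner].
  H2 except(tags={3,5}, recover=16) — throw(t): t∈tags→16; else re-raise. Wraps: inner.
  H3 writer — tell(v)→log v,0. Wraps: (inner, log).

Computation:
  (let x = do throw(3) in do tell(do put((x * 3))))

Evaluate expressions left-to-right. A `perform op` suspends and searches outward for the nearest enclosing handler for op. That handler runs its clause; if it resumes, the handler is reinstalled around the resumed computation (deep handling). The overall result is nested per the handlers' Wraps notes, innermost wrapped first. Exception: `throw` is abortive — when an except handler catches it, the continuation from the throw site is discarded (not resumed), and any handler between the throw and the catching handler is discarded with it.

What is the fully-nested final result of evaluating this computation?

Answer: (16, ())

Step-by-step:
throw(3) @ H2 caught ⇒ 16
H3 returns (16, ())
= (16, ())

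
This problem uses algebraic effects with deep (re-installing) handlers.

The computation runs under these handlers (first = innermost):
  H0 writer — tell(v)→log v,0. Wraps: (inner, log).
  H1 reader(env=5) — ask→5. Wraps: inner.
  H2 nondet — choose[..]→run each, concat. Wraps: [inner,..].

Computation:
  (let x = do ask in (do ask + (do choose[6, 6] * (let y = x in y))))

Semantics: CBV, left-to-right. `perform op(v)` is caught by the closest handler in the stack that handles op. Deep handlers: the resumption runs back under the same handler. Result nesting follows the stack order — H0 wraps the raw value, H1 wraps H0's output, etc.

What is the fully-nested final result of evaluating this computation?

Step-by-step:
ask @ H1 ⇒ 5
ask @ H1 ⇒ 5
choose[6, 6] @ H2
  branch[0] choose=6:
    H0 returns (35, ())
    H1 returns (35, ())
    H2 returns [(35, ())]
  branch[1] choose=6:
    H0 returns (35, ())
    H1 returns (35, ())
    H2 returns [(35, ())]
= [(35, ()), (35, ())]

Answer: [(35, ()), (35, ())]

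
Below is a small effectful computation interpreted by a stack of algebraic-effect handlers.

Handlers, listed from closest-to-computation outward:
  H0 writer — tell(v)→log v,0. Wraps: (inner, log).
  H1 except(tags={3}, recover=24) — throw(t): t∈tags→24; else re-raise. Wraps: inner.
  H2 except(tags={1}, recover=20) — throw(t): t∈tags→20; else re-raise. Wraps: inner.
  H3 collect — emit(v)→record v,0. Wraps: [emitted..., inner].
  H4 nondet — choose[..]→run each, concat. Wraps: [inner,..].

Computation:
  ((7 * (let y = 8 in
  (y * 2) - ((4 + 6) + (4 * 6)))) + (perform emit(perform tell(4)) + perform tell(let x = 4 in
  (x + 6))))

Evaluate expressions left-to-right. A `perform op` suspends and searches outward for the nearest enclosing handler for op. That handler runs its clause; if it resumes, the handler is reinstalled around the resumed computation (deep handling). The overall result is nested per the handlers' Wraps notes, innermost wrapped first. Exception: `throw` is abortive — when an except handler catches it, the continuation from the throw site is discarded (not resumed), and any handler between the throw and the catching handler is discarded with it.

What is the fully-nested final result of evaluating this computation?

Step-by-step:
tell(4) @ H0 ⇒ log+=4
emit(0) @ H3 ⇒ out+=0
tell(10) @ H0 ⇒ log+=10
H0 returns (-126, (4, 10))
H1 returns (-126, (4, 10))
H2 returns (-126, (4, 10))
H3 returns [0, (-126, (4, 10))]
H4 returns [[0, (-126, (4, 10))]]
= [[0, (-126, (4, 10))]]

Answer: [[0, (-126, (4, 10))]]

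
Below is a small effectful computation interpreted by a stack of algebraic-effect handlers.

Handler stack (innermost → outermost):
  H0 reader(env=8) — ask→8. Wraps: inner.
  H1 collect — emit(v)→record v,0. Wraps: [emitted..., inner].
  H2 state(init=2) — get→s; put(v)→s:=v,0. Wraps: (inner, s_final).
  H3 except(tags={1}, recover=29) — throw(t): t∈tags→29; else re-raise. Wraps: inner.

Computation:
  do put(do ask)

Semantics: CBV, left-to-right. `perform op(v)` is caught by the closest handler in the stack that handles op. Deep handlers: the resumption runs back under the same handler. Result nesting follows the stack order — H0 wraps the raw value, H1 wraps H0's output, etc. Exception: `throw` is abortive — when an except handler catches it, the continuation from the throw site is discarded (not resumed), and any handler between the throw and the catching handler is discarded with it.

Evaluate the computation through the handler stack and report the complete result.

Evaluation trace:
ask @ H0 ⇒ 8
put(8) @ H2 ⇒ s:=8
H0 returns 0
H1 returns [0]
H2 returns ([0], 8)
H3 returns ([0], 8)
= ([0], 8)

Answer: ([0], 8)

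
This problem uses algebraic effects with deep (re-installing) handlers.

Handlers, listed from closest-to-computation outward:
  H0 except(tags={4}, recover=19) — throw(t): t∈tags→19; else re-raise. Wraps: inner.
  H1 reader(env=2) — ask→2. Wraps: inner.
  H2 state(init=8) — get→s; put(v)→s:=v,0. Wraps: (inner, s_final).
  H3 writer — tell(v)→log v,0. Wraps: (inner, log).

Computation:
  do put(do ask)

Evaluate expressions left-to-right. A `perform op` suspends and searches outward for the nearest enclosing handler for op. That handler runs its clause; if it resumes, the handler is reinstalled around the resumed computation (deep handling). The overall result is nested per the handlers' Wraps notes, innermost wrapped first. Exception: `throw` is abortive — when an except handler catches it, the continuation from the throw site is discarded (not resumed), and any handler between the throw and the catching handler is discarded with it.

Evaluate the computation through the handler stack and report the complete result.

Answer: ((0, 2), ())

Working:
ask @ H1 ⇒ 2
put(2) @ H2 ⇒ s:=2
H0 returns 0
H1 returns 0
H2 returns (0, 2)
H3 returns ((0, 2), ())
= ((0, 2), ())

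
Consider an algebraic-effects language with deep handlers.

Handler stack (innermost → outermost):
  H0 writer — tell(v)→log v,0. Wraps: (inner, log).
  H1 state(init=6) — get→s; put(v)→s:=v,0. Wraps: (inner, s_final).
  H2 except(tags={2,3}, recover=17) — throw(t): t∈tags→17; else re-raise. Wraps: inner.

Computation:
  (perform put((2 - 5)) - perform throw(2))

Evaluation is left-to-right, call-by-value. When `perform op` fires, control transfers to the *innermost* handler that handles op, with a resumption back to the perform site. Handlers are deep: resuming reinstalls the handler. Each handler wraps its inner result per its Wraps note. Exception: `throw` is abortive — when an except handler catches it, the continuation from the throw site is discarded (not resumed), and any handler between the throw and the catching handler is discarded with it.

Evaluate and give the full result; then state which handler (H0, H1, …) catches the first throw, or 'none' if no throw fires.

Answer: 17 ; first throw caught by: H2

Step-by-step:
put(-3) @ H1 ⇒ s:=-3
throw(2) @ H2 caught ⇒ 17
= 17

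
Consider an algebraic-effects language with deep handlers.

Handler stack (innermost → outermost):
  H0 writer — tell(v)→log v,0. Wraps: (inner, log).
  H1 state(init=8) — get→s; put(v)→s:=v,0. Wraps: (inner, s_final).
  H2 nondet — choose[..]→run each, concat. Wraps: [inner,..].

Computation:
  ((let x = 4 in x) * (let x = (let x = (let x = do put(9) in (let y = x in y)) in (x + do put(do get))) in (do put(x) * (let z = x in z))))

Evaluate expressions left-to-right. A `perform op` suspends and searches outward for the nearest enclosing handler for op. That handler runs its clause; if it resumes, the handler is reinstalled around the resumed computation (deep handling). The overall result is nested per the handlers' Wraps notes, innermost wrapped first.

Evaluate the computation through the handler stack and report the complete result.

Evaluation trace:
put(9) @ H1 ⇒ s:=9
get @ H1 ⇒ 9
put(9) @ H1 ⇒ s:=9
put(0) @ H1 ⇒ s:=0
H0 returns (0, ())
H1 returns ((0, ()), 0)
H2 returns [((0, ()), 0)]
= [((0, ()), 0)]

Answer: [((0, ()), 0)]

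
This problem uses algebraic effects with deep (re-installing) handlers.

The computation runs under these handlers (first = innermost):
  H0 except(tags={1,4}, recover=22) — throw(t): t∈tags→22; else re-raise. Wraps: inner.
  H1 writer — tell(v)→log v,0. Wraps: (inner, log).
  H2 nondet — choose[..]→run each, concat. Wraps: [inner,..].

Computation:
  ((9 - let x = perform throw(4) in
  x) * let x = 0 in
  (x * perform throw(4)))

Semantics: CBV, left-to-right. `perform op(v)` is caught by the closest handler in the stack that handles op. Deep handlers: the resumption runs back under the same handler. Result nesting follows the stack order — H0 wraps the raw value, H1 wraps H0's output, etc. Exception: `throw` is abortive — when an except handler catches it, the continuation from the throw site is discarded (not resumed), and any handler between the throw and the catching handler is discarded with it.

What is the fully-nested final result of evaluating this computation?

Answer: [(22, ())]

Step-by-step:
throw(4) @ H0 caught ⇒ 22
H1 returns (22, ())
H2 returns [(22, ())]
= [(22, ())]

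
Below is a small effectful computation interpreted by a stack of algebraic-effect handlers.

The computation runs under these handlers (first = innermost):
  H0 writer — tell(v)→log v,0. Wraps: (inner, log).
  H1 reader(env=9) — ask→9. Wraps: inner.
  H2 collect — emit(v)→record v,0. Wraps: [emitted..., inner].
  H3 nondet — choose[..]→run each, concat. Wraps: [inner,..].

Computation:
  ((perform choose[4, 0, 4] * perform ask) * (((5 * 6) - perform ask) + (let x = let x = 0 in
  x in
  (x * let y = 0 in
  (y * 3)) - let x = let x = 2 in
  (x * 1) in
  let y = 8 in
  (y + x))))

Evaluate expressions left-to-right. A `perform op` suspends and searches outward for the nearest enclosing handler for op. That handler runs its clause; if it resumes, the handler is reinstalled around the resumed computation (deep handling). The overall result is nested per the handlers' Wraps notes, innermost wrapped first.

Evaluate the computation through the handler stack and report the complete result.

Answer: [[(396, ())], [(0, ())], [(396, ())]]

Evaluation trace:
choose[4, 0, 4] @ H3
  branch[0] choose=4:
    ask @ H1 ⇒ 9
    ask @ H1 ⇒ 9
    H0 returns (396, ())
    H1 returns (396, ())
    H2 returns [(396, ())]
    H3 returns [[(396, ())]]
  branch[1] choose=0:
    ask @ H1 ⇒ 9
    ask @ H1 ⇒ 9
    H0 returns (0, ())
    H1 returns (0, ())
    H2 returns [(0, ())]
    H3 returns [[(0, ())]]
  branch[2] choose=4:
    ask @ H1 ⇒ 9
    ask @ H1 ⇒ 9
    H0 returns (396, ())
    H1 returns (396, ())
    H2 returns [(396, ())]
    H3 returns [[(396, ())]]
= [[(396, ())], [(0, ())], [(396, ())]]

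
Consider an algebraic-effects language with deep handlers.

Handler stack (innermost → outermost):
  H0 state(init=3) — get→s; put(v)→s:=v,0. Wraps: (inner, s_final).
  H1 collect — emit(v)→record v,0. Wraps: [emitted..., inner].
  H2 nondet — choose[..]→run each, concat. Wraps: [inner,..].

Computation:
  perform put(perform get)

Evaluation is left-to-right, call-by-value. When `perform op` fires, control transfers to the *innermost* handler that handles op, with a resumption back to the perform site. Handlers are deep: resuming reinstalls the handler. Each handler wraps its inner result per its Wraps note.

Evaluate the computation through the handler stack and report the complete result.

Working:
get @ H0 ⇒ 3
put(3) @ H0 ⇒ s:=3
H0 returns (0, 3)
H1 returns [(0, 3)]
H2 returns [[(0, 3)]]
= [[(0, 3)]]

Answer: [[(0, 3)]]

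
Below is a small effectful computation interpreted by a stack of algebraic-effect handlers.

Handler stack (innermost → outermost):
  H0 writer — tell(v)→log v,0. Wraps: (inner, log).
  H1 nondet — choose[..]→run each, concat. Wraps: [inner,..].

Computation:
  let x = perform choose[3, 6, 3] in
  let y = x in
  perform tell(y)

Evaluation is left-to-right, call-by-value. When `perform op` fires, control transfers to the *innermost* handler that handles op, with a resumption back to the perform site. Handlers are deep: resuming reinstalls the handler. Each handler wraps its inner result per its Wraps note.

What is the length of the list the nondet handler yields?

Step-by-step:
choose[3, 6, 3] @ H1
  branch[0] choose=3:
    tell(3) @ H0 ⇒ log+=3
    H0 returns (0, (3))
    H1 returns [(0, (3))]
  branch[1] choose=6:
    tell(6) @ H0 ⇒ log+=6
    H0 returns (0, (6))
    H1 returns [(0, (6))]
  branch[2] choose=3:
    tell(3) @ H0 ⇒ log+=3
    H0 returns (0, (3))
    H1 returns [(0, (3))]
= [(0, (3)), (0, (6)), (0, (3))]

Answer: 3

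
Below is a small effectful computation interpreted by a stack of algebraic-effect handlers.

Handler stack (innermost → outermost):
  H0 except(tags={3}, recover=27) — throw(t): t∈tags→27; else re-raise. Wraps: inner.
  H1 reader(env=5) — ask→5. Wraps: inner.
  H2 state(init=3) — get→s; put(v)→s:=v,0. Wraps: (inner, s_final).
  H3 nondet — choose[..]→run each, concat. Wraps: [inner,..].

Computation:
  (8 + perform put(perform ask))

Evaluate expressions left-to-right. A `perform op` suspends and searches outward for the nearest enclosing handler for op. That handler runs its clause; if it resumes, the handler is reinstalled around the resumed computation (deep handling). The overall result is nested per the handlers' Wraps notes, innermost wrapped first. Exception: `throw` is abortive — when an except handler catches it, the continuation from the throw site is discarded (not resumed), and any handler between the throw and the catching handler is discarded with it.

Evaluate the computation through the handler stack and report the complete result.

Step-by-step:
ask @ H1 ⇒ 5
put(5) @ H2 ⇒ s:=5
H0 returns 8
H1 returns 8
H2 returns (8, 5)
H3 returns [(8, 5)]
= [(8, 5)]

Answer: [(8, 5)]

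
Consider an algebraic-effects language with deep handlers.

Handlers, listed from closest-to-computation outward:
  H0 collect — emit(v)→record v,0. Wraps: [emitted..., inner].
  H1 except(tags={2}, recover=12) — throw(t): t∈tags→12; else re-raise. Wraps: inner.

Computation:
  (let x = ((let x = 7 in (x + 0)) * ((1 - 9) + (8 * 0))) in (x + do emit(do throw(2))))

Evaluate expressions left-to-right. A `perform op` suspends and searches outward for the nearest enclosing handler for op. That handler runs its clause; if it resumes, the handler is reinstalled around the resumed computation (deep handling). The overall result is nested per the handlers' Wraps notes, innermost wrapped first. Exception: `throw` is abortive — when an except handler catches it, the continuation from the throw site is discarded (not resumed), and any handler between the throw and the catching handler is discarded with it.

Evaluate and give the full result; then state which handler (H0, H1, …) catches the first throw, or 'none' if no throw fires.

Evaluation trace:
throw(2) @ H1 caught ⇒ 12
= 12

Answer: 12 ; first throw caught by: H1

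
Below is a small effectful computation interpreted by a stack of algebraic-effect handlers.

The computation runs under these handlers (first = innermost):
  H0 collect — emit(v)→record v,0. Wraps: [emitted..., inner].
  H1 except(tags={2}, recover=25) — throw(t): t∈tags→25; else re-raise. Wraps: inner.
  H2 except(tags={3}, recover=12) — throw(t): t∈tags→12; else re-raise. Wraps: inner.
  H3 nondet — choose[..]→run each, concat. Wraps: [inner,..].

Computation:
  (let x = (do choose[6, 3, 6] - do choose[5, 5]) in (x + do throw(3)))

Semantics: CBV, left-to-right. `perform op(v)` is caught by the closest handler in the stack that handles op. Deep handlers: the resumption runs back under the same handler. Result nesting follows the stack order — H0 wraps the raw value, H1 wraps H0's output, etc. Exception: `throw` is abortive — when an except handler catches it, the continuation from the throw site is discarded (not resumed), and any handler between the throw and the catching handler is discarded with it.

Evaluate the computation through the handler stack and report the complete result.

Answer: [12, 12, 12, 12, 12, 12]

Evaluation trace:
choose[6, 3, 6] @ H3
  branch[0] choose=6:
    choose[5, 5] @ H3
      branch[0] choose=5:
        throw(3) @ H1 re-raised
        throw(3) @ H2 caught ⇒ 12
        H3 returns [12]
      branch[1] choose=5:
        throw(3) @ H1 re-raised
        throw(3) @ H2 caught ⇒ 12
        H3 returns [12]
  branch[1] choose=3:
    choose[5, 5] @ H3
      branch[0] choose=5:
        throw(3) @ H1 re-raised
        throw(3) @ H2 caught ⇒ 12
        H3 returns [12]
      branch[1] choose=5:
        throw(3) @ H1 re-raised
        throw(3) @ H2 caught ⇒ 12
        H3 returns [12]
  branch[2] choose=6:
    choose[5, 5] @ H3
      branch[0] choose=5:
        throw(3) @ H1 re-raised
        throw(3) @ H2 caught ⇒ 12
        H3 returns [12]
      branch[1] choose=5:
        throw(3) @ H1 re-raised
        throw(3) @ H2 caught ⇒ 12
        H3 returns [12]
= [12, 12, 12, 12, 12, 12]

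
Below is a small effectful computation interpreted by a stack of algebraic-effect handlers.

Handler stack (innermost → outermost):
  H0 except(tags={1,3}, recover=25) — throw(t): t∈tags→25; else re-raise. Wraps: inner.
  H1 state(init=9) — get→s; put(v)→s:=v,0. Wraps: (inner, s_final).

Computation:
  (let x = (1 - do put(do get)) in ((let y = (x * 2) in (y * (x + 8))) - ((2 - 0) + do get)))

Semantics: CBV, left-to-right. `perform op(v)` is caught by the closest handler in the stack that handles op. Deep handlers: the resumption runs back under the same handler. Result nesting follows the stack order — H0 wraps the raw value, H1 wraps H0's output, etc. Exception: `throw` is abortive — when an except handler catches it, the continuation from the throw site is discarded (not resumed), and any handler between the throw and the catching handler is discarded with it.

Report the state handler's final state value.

Answer: 9

Evaluation trace:
get @ H1 ⇒ 9
put(9) @ H1 ⇒ s:=9
get @ H1 ⇒ 9
H0 returns 7
H1 returns (7, 9)
= (7, 9)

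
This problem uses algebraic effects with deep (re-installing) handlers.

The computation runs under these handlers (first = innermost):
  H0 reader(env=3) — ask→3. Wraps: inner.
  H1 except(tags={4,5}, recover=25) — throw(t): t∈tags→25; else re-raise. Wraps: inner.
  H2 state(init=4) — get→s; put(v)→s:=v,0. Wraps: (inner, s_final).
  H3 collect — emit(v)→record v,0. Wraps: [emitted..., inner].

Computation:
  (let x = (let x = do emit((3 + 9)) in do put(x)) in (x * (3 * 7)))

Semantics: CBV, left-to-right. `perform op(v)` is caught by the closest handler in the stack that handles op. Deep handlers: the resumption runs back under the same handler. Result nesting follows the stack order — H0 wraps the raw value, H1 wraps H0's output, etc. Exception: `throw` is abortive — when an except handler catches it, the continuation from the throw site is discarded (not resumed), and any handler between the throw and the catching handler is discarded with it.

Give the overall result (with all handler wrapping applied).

Answer: [12, (0, 0)]

Working:
emit(12) @ H3 ⇒ out+=12
put(0) @ H2 ⇒ s:=0
H0 returns 0
H1 returns 0
H2 returns (0, 0)
H3 returns [12, (0, 0)]
= [12, (0, 0)]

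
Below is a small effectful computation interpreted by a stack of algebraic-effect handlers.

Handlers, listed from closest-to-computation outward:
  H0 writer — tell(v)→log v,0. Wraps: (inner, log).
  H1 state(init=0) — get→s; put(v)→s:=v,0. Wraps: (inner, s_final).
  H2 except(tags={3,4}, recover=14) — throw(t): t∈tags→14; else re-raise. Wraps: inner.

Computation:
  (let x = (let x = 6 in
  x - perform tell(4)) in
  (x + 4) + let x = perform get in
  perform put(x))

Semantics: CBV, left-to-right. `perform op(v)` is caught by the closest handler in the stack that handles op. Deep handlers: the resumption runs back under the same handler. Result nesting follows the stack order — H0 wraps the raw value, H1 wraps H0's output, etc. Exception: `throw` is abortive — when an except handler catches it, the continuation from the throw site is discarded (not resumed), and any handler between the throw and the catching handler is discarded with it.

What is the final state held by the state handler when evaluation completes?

Step-by-step:
tell(4) @ H0 ⇒ log+=4
get @ H1 ⇒ 0
put(0) @ H1 ⇒ s:=0
H0 returns (10, (4))
H1 returns ((10, (4)), 0)
H2 returns ((10, (4)), 0)
= ((10, (4)), 0)

Answer: 0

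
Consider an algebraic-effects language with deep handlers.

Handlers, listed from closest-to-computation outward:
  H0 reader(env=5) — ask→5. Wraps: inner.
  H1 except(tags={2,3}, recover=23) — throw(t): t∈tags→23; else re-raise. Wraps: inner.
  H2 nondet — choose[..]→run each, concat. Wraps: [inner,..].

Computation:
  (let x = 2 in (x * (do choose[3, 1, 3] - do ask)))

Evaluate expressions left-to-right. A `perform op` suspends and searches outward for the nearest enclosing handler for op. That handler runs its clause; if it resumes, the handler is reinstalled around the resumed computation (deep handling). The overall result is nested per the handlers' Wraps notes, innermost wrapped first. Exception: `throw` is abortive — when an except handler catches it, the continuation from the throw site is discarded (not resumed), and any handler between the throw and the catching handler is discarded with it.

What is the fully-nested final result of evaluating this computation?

Answer: [-4, -8, -4]

Working:
choose[3, 1, 3] @ H2
  branch[0] choose=3:
    ask @ H0 ⇒ 5
    H0 returns -4
    H1 returns -4
    H2 returns [-4]
  branch[1] choose=1:
    ask @ H0 ⇒ 5
    H0 returns -8
    H1 returns -8
    H2 returns [-8]
  branch[2] choose=3:
    ask @ H0 ⇒ 5
    H0 returns -4
    H1 returns -4
    H2 returns [-4]
= [-4, -8, -4]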